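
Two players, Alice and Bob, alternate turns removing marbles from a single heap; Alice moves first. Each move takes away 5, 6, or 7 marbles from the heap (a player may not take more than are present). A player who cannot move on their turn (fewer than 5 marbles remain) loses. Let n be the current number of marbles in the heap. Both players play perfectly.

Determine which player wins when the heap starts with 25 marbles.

Work bottom-up. With no move the player to move loses. Otherwise the position is W if at least one move leads to an L position for the opponent, and L if every move leads to a W.
n=0: no move → L
n=1: no move → L
n=2: no move → L
n=3: no move → L
n=4: no move → L
n=5: reaches L-position 0 → W
n=6: reaches L-position 1 → W
n=7: reaches L-position 2 → W
n=8: reaches L-position 3 → W
n=9: reaches L-position 4 → W
n=10: reaches L-position 4 → W
n=11: reaches L-position 4 → W
n=12: only reaches 7(W), 6(W), 5(W), all W → L
n=13: only reaches 8(W), 7(W), 6(W), all W → L
n=14: only reaches 9(W), 8(W), 7(W), all W → L
n=15: only reaches 10(W), 9(W), 8(W), all W → L
n=16: only reaches 11(W), 10(W), 9(W), all W → L
n=17: reaches L-position 12 → W
n=18: reaches L-position 13 → W
n=19: reaches L-position 14 → W
n=20: reaches L-position 15 → W
n=21: reaches L-position 16 → W
n=22: reaches L-position 16 → W
n=23: reaches L-position 16 → W
n=24: only reaches 19(W), 18(W), 17(W), all W → L
n=25: only reaches 20(W), 19(W), 18(W), all W → L
The starting position 25 is L: whatever Alice does, the opponent receives a W position.

Bob wins.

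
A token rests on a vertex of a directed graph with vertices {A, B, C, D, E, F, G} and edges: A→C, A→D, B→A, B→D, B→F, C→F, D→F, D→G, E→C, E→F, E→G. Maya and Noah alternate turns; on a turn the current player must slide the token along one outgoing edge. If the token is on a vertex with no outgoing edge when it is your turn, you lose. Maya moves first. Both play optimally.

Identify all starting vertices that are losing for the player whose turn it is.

Build the W/L table. Terminal = L. A non-terminal position is W if it has a move to some L; otherwise it is L.
Every edge goes from a vertex to one that appears earlier in the order F, G, C, D, A, B, E, so processing vertices in that order labels each vertex after all of its successors.
F: no outgoing edge → L
G: no outgoing edge → L
C: →F(L), so W
D: →G(L), so W
A: →D(W), C(W) — all W, so L
B: →A(L), so W
E: →G(L), so W
The losing starting vertices are exactly the entries labelled L in this table (3 of them).

A, F, G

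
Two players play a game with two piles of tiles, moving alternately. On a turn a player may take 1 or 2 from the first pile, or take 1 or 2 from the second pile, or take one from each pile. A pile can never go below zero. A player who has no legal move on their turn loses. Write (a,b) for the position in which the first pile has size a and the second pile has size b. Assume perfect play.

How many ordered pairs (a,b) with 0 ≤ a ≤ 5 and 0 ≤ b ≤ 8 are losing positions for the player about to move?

18

Label each position W (a win for the player to move) or L (a loss). A position with no legal move is L; any other position is W exactly when some move reaches an L, and L when every move reaches a W.
Every move lowers a or b (never raises either), so fill the grid row by row in increasing a, and left to right within a row: each cell's successors are then already labelled.
      b=0  b=1  b=2  b=3  b=4  b=5  b=6  b=7  b=8
a=0:    L    W    W    L    W    W    L    W    W
a=1:    W    W    L    W    W    L    W    W    L
a=2:    W    L    W    W    L    W    W    L    W
a=3:    L    W    W    L    W    W    L    W    W
a=4:    W    W    L    W    W    L    W    W    L
a=5:    W    L    W    W    L    W    W    L    W
Cells with no legal move (terminal, hence L): (0,0).
The remaining L cells, each justified by listing all of its moves:
(0,3): only reaches (0,2)(W), (0,1)(W), all W → L
(0,6): only reaches (0,5)(W), (0,4)(W), all W → L
(1,2): only reaches (0,2)(W), (1,1)(W), (1,0)(W), (0,1)(W), all W → L
(1,5): only reaches (0,5)(W), (1,4)(W), (1,3)(W), (0,4)(W), all W → L
(1,8): only reaches (0,8)(W), (1,7)(W), (1,6)(W), (0,7)(W), all W → L
(2,1): only reaches (1,1)(W), (0,1)(W), (2,0)(W), (1,0)(W), all W → L
(2,4): only reaches (1,4)(W), (0,4)(W), (2,3)(W), (2,2)(W), (1,3)(W), all W → L
(2,7): only reaches (1,7)(W), (0,7)(W), (2,6)(W), (2,5)(W), (1,6)(W), all W → L
(3,0): only reaches (2,0)(W), (1,0)(W), all W → L
(3,3): only reaches (2,3)(W), (1,3)(W), (3,2)(W), (3,1)(W), (2,2)(W), all W → L
(3,6): only reaches (2,6)(W), (1,6)(W), (3,5)(W), (3,4)(W), (2,5)(W), all W → L
(4,2): only reaches (3,2)(W), (2,2)(W), (4,1)(W), (4,0)(W), (3,1)(W), all W → L
(4,5): only reaches (3,5)(W), (2,5)(W), (4,4)(W), (4,3)(W), (3,4)(W), all W → L
(4,8): only reaches (3,8)(W), (2,8)(W), (4,7)(W), (4,6)(W), (3,7)(W), all W → L
(5,1): only reaches (4,1)(W), (3,1)(W), (5,0)(W), (4,0)(W), all W → L
(5,4): only reaches (4,4)(W), (3,4)(W), (5,3)(W), (5,2)(W), (4,3)(W), all W → L
(5,7): only reaches (4,7)(W), (3,7)(W), (5,6)(W), (5,5)(W), (4,6)(W), all W → L
Every other cell has at least one move into one of the L cells above, so it is W.
L cells per row: a=0: 3, a=1: 3, a=2: 3, a=3: 3, a=4: 3, a=5: 3; total 18.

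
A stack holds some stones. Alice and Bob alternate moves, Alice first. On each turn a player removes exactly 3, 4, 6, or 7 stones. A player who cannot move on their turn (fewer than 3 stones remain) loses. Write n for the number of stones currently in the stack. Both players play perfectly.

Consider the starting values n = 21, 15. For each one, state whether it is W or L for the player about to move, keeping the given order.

21: L, 15: W

Build the W/L table. Terminal = L. A non-terminal position is W if it has a move to some L; otherwise it is L.
n=0: no move → L
n=1: no move → L
n=2: no move → L
n=3: reaches L-position 0 → W
n=4: reaches L-position 1 → W
n=5: reaches L-position 2 → W
n=6: reaches L-position 2 → W
n=7: reaches L-position 1 → W
n=8: reaches L-position 2 → W
n=9: reaches L-position 2 → W
n=10: only reaches 7(W), 6(W), 4(W), 3(W), all W → L
n=11: only reaches 8(W), 7(W), 5(W), 4(W), all W → L
n=12: only reaches 9(W), 8(W), 6(W), 5(W), all W → L
n=13: reaches L-position 10 → W
n=14: reaches L-position 11 → W
n=15: reaches L-position 12 → W
n=16: reaches L-position 12 → W
n=17: reaches L-position 11 → W
n=18: reaches L-position 12 → W
n=19: reaches L-position 12 → W
n=20: only reaches 17(W), 16(W), 14(W), 13(W), all W → L
n=21: only reaches 18(W), 17(W), 15(W), 14(W), all W → L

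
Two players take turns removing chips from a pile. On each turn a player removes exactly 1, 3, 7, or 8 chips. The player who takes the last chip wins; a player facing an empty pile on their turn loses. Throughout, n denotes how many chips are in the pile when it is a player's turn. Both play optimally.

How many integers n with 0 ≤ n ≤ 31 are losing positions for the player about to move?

Classify positions by backward induction: terminal positions (no move available) are L. From any other position, the mover wins iff some move reaches an L.
n=0: no move → L
n=1: can move to 0, which is L ⇒ W
n=2: the only move is to 1(W), a W ⇒ L
n=3: can move to 2, which is L ⇒ W
n=4: moves to 3(W), 1(W); every one is W ⇒ L
n=5: can move to 4, which is L ⇒ W
n=6: moves to 5(W), 3(W); every one is W ⇒ L
n=7: can move to 6, which is L ⇒ W
n=8: can move to 0, which is L ⇒ W
n=9: can move to 6, which is L ⇒ W
n=10: can move to 2, which is L ⇒ W
n=11: can move to 4, which is L ⇒ W
n=12: can move to 4, which is L ⇒ W
n=13: can move to 6, which is L ⇒ W
n=14: can move to 6, which is L ⇒ W
n=15: moves to 14(W), 12(W), 8(W), 7(W); every one is W ⇒ L
n=16: can move to 15, which is L ⇒ W
n=17: moves to 16(W), 14(W), 10(W), 9(W); every one is W ⇒ L
n=18: can move to 17, which is L ⇒ W
n=19: moves to 18(W), 16(W), 12(W), 11(W); every one is W ⇒ L
n=20: can move to 19, which is L ⇒ W
n=21: moves to 20(W), 18(W), 14(W), 13(W); every one is W ⇒ L
n=22: can move to 21, which is L ⇒ W
n=23: can move to 15, which is L ⇒ W
n=24: can move to 21, which is L ⇒ W
n=25: can move to 17, which is L ⇒ W
n=26: can move to 19, which is L ⇒ W
n=27: can move to 19, which is L ⇒ W
n=28: can move to 21, which is L ⇒ W
n=29: can move to 21, which is L ⇒ W
n=30: moves to 29(W), 27(W), 23(W), 22(W); every one is W ⇒ L
n=31: can move to 30, which is L ⇒ W
L entries with 0 ≤ n ≤ 31: n = 0, 2, 4, 6, 15, 17, 19, 21, 30; that makes 9.

9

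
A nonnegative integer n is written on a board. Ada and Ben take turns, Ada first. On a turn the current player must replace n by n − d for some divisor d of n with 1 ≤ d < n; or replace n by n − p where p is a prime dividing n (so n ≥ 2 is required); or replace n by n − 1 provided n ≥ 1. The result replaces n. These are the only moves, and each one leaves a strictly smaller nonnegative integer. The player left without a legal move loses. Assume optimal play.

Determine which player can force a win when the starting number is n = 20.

Work bottom-up. With no move the player to move loses. Otherwise the position is W if at least one move leads to an L position for the opponent, and L if every move leads to a W.
n=0: no move → L
n=1: can move to 0, which is L ⇒ W
n=2: can move to 0, which is L ⇒ W
n=3: can move to 0, which is L ⇒ W
n=4: moves to 2(W), 3(W); every one is W ⇒ L
n=5: can move to 0, which is L ⇒ W
n=6: can move to 4, which is L ⇒ W
n=7: can move to 0, which is L ⇒ W
n=8: can move to 4, which is L ⇒ W
n=9: moves to 6(W), 8(W); every one is W ⇒ L
n=10: can move to 9, which is L ⇒ W
n=11: can move to 0, which is L ⇒ W
n=12: can move to 9, which is L ⇒ W
n=13: can move to 0, which is L ⇒ W
n=14: moves to 7(W), 12(W), 13(W); every one is W ⇒ L
n=15: can move to 14, which is L ⇒ W
n=16: can move to 14, which is L ⇒ W
n=17: can move to 0, which is L ⇒ W
n=18: can move to 9, which is L ⇒ W
n=19: can move to 0, which is L ⇒ W
n=20: moves to 10(W), 15(W), 16(W), 18(W), 19(W); every one is W ⇒ L
Every move from 20 reaches a W position, so the mover loses.

Ben wins.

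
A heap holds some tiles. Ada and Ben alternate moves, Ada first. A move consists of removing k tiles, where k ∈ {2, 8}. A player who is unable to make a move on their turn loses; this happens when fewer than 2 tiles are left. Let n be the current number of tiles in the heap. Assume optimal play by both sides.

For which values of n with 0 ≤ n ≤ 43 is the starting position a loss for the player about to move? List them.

Use the standard recursion: the mover loses at a terminal position; elsewhere, the mover wins exactly when some move hands the opponent an L position.
n=0: no move → L
n=1: no move → L
n=2: reaches L-position 0 → W
n=3: reaches L-position 1 → W
n=4: only reaches 2(W), which is W → L
n=5: only reaches 3(W), which is W → L
n=6: reaches L-position 4 → W
n=7: reaches L-position 5 → W
n=8: reaches L-position 0 → W
n=9: reaches L-position 1 → W
n=10: only reaches 8(W), 2(W), all W → L
n=11: only reaches 9(W), 3(W), all W → L
n=12: reaches L-position 10 → W
n=13: reaches L-position 11 → W
n=14: only reaches 12(W), 6(W), all W → L
n=15: only reaches 13(W), 7(W), all W → L
n=16: reaches L-position 14 → W
n=17: reaches L-position 15 → W
n=18: reaches L-position 10 → W
n=19: reaches L-position 11 → W
n=20: only reaches 18(W), 12(W), all W → L
n=21: only reaches 19(W), 13(W), all W → L
n=22: reaches L-position 20 → W
n=23: reaches L-position 21 → W
n=24: only reaches 22(W), 16(W), all W → L
n=25: only reaches 23(W), 17(W), all W → L
n=26: reaches L-position 24 → W
n=27: reaches L-position 25 → W
n=28: reaches L-position 20 → W
n=29: reaches L-position 21 → W
n=30: only reaches 28(W), 22(W), all W → L
n=31: only reaches 29(W), 23(W), all W → L
n=32: reaches L-position 30 → W
n=33: reaches L-position 31 → W
n=34: only reaches 32(W), 26(W), all W → L
n=35: only reaches 33(W), 27(W), all W → L
n=36: reaches L-position 34 → W
n=37: reaches L-position 35 → W
n=38: reaches L-position 30 → W
n=39: reaches L-position 31 → W
n=40: only reaches 38(W), 32(W), all W → L
n=41: only reaches 39(W), 33(W), all W → L
n=42: reaches L-position 40 → W
n=43: reaches L-position 41 → W
Reading off the rows marked L gives the requested list; there are 18 such values of n.

0, 1, 4, 5, 10, 11, 14, 15, 20, 21, 24, 25, 30, 31, 34, 35, 40, 41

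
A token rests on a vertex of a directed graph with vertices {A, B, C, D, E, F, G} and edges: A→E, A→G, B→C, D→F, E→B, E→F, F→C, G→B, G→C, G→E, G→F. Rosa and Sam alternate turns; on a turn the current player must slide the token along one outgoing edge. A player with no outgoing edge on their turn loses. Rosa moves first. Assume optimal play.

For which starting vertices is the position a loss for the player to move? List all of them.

C, D, E

Work bottom-up. With no move the player to move loses. Otherwise the position is W if at least one move leads to an L position for the opponent, and L if every move leads to a W.
Every edge goes from a vertex to one that appears earlier in the order C, F, B, E, G, A, D, so processing vertices in that order labels each vertex after all of its successors.
C: no outgoing edge → L
F: reaches L-position C → W
B: reaches L-position C → W
E: only reaches B(W), F(W), all W → L
G: reaches L-position E → W
A: reaches L-position E → W
D: only reaches F(W), which is W → L
Reading off the rows marked L gives the requested list; there are 3 such vertices.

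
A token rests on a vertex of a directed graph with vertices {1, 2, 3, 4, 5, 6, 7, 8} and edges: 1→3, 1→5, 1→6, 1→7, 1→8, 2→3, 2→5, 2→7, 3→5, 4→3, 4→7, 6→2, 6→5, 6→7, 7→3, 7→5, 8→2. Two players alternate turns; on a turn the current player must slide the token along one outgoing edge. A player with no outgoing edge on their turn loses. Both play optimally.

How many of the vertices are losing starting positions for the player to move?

3

Positions with no move are L. A position that does have a move is losing for the player to move precisely when every available move leads to a winning position for the opponent. Fill in the labels:
Every edge goes from a vertex to one that appears earlier in the order 5, 3, 7, 4, 2, 8, 6, 1, so processing vertices in that order labels each vertex after all of its successors.
5: no outgoing edge → L
3: →5(L), so W
7: →5(L), so W
4: →7(W), 3(W) — all W, so L
2: →5(L), so W
8: →2(W) only, which is W, so L
6: →5(L), so W
1: →8(L), so W
The L vertices are 4, 5, 8; that is 3 in all.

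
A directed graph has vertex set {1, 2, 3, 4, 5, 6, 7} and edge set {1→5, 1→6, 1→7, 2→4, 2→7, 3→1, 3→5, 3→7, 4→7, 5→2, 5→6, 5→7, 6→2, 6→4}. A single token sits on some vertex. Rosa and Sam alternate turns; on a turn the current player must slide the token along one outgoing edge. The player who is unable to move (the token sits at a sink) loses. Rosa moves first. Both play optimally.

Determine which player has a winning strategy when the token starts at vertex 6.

Sam wins.

Label each position W (a win for the player to move) or L (a loss). A position with no legal move is L; any other position is W exactly when some move reaches an L, and L when every move reaches a W.
Every edge goes from a vertex to one that appears earlier in the order 7, 4, 2, 6, 5, 1, 3, so processing vertices in that order labels each vertex after all of its successors.
7: no outgoing edge → L
4: reaches L-position 7 → W
2: reaches L-position 7 → W
6: only reaches 2(W), 4(W), all W → L
5: reaches L-position 6 → W
1: reaches L-position 6 → W
3: reaches L-position 7 → W
The starting position 6 is L: whatever Rosa does, the opponent receives a W position.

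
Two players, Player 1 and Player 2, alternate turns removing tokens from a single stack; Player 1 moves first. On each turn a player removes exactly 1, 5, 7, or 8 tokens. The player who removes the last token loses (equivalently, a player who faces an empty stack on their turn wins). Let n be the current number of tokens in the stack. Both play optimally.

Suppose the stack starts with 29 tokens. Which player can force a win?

Player 1 wins.

Label each position W (a win for the player to move) or L (a loss). A position with no legal move is W; any other position is W exactly when some move reaches an L, and L when every move reaches a W.
n=0: no move; the opponent has just taken the last token and therefore loses → W
n=1: only reaches 0(W), which is W → L
n=2: reaches L-position 1 → W
n=3: only reaches 2(W), which is W → L
n=4: reaches L-position 3 → W
n=5: only reaches 4(W), 0(W), all W → L
n=6: reaches L-position 5 → W
n=7: only reaches 6(W), 2(W), 0(W), all W → L
n=8: reaches L-position 7 → W
n=9: reaches L-position 1 → W
n=10: reaches L-position 5 → W
n=11: reaches L-position 3 → W
n=12: reaches L-position 7 → W
n=13: reaches L-position 5 → W
n=14: reaches L-position 7 → W
n=15: reaches L-position 7 → W
n=16: only reaches 15(W), 11(W), 9(W), 8(W), all W → L
n=17: reaches L-position 16 → W
n=18: only reaches 17(W), 13(W), 11(W), 10(W), all W → L
n=19: reaches L-position 18 → W
n=20: only reaches 19(W), 15(W), 13(W), 12(W), all W → L
n=21: reaches L-position 20 → W
n=22: only reaches 21(W), 17(W), 15(W), 14(W), all W → L
n=23: reaches L-position 22 → W
n=24: reaches L-position 16 → W
n=25: reaches L-position 20 → W
n=26: reaches L-position 18 → W
n=27: reaches L-position 22 → W
n=28: reaches L-position 20 → W
n=29: reaches L-position 22 → W
From 29 Player 1 can remove 7, leaving 22, reaching an L position.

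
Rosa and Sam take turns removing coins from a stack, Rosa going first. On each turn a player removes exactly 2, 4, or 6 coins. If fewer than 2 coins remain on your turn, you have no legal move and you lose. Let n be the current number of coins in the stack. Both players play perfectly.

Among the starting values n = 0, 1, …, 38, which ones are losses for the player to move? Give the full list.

0, 1, 8, 9, 16, 17, 24, 25, 32, 33

Classify positions by backward induction: terminal positions (no move available) are L. From any other position, the mover wins iff some move reaches an L.
n=0: no move → L
n=1: no move → L
n=2: reaches L-position 0 → W
n=3: reaches L-position 1 → W
n=4: reaches L-position 0 → W
n=5: reaches L-position 1 → W
n=6: reaches L-position 0 → W
n=7: reaches L-position 1 → W
n=8: only reaches 6(W), 4(W), 2(W), all W → L
n=9: only reaches 7(W), 5(W), 3(W), all W → L
n=10: reaches L-position 8 → W
n=11: reaches L-position 9 → W
n=12: reaches L-position 8 → W
n=13: reaches L-position 9 → W
n=14: reaches L-position 8 → W
n=15: reaches L-position 9 → W
n=16: only reaches 14(W), 12(W), 10(W), all W → L
n=17: only reaches 15(W), 13(W), 11(W), all W → L
n=18: reaches L-position 16 → W
n=19: reaches L-position 17 → W
n=20: reaches L-position 16 → W
n=21: reaches L-position 17 → W
n=22: reaches L-position 16 → W
n=23: reaches L-position 17 → W
n=24: only reaches 22(W), 20(W), 18(W), all W → L
n=25: only reaches 23(W), 21(W), 19(W), all W → L
n=26: reaches L-position 24 → W
n=27: reaches L-position 25 → W
n=28: reaches L-position 24 → W
n=29: reaches L-position 25 → W
n=30: reaches L-position 24 → W
n=31: reaches L-position 25 → W
n=32: only reaches 30(W), 28(W), 26(W), all W → L
n=33: only reaches 31(W), 29(W), 27(W), all W → L
n=34: reaches L-position 32 → W
n=35: reaches L-position 33 → W
n=36: reaches L-position 32 → W
n=37: reaches L-position 33 → W
n=38: reaches L-position 32 → W
The losing starting values of n are exactly the entries labelled L in this table (10 of them).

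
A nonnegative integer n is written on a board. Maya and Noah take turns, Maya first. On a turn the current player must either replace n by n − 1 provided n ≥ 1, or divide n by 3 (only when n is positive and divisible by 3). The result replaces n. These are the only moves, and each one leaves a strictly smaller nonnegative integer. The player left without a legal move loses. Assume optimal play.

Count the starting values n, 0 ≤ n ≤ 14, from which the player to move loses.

Positions with no move are L. A position that does have a move is losing for the player to move precisely when every available move leads to a winning position for the opponent. Fill in the labels:
n=0: no move → L
n=1: W (go to 0, an L position)
n=2: L (sole option 1(W) is W)
n=3: W (go to 2, an L position)
n=4: L (sole option 3(W) is W)
n=5: W (go to 4, an L position)
n=6: W (go to 2, an L position)
n=7: L (sole option 6(W) is W)
n=8: W (go to 7, an L position)
n=9: L (options 3(W), 8(W) are all W)
n=10: W (go to 9, an L position)
n=11: L (sole option 10(W) is W)
n=12: W (go to 4, an L position)
n=13: L (sole option 12(W) is W)
n=14: W (go to 13, an L position)
L entries with 0 ≤ n ≤ 14: n = 0, 2, 4, 7, 9, 11, 13; that makes 7.

7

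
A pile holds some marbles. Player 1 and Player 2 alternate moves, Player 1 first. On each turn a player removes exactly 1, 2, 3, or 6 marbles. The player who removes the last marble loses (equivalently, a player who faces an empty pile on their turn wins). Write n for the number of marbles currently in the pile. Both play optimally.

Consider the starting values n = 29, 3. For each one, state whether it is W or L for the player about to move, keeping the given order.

Build the W/L table. Terminal = W. A non-terminal position is W if it has a move to some L; otherwise it is L.
n=0: no move; the opponent has just taken the last marble and therefore loses → W
n=1: L (sole option 0(W) is W)
n=2: W (go to 1, an L position)
n=3: W (go to 1, an L position)
n=4: W (go to 1, an L position)
n=5: L (options 4(W), 3(W), 2(W) are all W)
n=6: W (go to 5, an L position)
n=7: W (go to 5, an L position)
n=8: W (go to 5, an L position)
n=9: L (options 8(W), 7(W), 6(W), 3(W) are all W)
n=10: W (go to 9, an L position)
n=11: W (go to 9, an L position)
n=12: W (go to 9, an L position)
n=13: L (options 12(W), 11(W), 10(W), 7(W) are all W)
n=14: W (go to 13, an L position)
n=15: W (go to 13, an L position)
n=16: W (go to 13, an L position)
n=17: L (options 16(W), 15(W), 14(W), 11(W) are all W)
n=18: W (go to 17, an L position)
n=19: W (go to 17, an L position)
n=20: W (go to 17, an L position)
n=21: L (options 20(W), 19(W), 18(W), 15(W) are all W)
n=22: W (go to 21, an L position)
n=23: W (go to 21, an L position)
n=24: W (go to 21, an L position)
n=25: L (options 24(W), 23(W), 22(W), 19(W) are all W)
n=26: W (go to 25, an L position)
n=27: W (go to 25, an L position)
n=28: W (go to 25, an L position)
n=29: L (options 28(W), 27(W), 26(W), 23(W) are all W)

29: L, 3: W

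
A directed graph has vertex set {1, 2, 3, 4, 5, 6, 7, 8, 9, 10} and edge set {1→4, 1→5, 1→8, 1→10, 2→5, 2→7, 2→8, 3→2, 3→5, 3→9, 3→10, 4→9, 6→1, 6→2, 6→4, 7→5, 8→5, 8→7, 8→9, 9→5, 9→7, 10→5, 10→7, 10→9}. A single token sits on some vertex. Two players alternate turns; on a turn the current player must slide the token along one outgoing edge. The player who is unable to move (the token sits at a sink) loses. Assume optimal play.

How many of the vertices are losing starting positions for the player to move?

2

Use the standard recursion: the mover loses at a terminal position; elsewhere, the mover wins exactly when some move hands the opponent an L position.
Every edge goes from a vertex to one that appears earlier in the order 5, 7, 9, 10, 8, 2, 4, 1, 6, 3, so processing vertices in that order labels each vertex after all of its successors.
5: no outgoing edge → L
7: →5(L), so W
9: →5(L), so W
10: →5(L), so W
8: →5(L), so W
2: →5(L), so W
4: →9(W) only, which is W, so L
1: →4(L), so W
6: →4(L), so W
3: →5(L), so W
The L vertices are 4, 5; that is 2 in all.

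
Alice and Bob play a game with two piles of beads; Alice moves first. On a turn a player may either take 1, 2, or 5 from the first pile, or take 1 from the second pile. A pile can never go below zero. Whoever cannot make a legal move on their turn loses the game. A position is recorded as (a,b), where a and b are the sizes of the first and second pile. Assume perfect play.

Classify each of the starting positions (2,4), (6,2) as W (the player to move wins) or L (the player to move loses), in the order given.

(2,4): W, (6,2): L

Use the standard recursion: the mover loses at a terminal position; elsewhere, the mover wins exactly when some move hands the opponent an L position.
No move ever increases a pile, so every position that can arise here has a ≤ 6 and b ≤ 4; it is enough to label the cells with 0 ≤ a ≤ 6 and 0 ≤ b ≤ 4.
Every move lowers a or b (never raises either), so fill the grid row by row in increasing a, and left to right within a row: each cell's successors are then already labelled.
      b=0  b=1  b=2  b=3  b=4
a=0:    L    W    L    W    L
a=1:    W    L    W    L    W
a=2:    W    W    W    W    W
a=3:    L    W    L    W    L
a=4:    W    L    W    L    W
a=5:    W    W    W    W    W
a=6:    L    W    L    W    L
Cells with no legal move (terminal, hence L): (0,0).
The remaining L cells, each justified by listing all of its moves:
(0,2): the only move is to (0,1)(W), a W ⇒ L
(0,4): the only move is to (0,3)(W), a W ⇒ L
(1,1): moves to (0,1)(W), (1,0)(W); every one is W ⇒ L
(1,3): moves to (0,3)(W), (1,2)(W); every one is W ⇒ L
(3,0): moves to (2,0)(W), (1,0)(W); every one is W ⇒ L
(3,2): moves to (2,2)(W), (1,2)(W), (3,1)(W); every one is W ⇒ L
(3,4): moves to (2,4)(W), (1,4)(W), (3,3)(W); every one is W ⇒ L
(4,1): moves to (3,1)(W), (2,1)(W), (4,0)(W); every one is W ⇒ L
(4,3): moves to (3,3)(W), (2,3)(W), (4,2)(W); every one is W ⇒ L
(6,0): moves to (5,0)(W), (4,0)(W), (1,0)(W); every one is W ⇒ L
(6,2): moves to (5,2)(W), (4,2)(W), (1,2)(W), (6,1)(W); every one is W ⇒ L
(6,4): moves to (5,4)(W), (4,4)(W), (1,4)(W), (6,3)(W); every one is W ⇒ L
Every other cell has at least one move into one of the L cells above, so it is W.
(2,4): the move to (0,4) reaches an L cell, so W
(6,2): one of the L cells justified above, so L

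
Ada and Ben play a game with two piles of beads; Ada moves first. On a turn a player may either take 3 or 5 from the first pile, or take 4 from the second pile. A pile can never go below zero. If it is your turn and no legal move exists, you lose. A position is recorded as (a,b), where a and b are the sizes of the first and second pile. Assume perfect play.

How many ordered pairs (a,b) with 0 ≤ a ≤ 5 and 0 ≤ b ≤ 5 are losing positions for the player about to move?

18

Compute win/loss labels from the base case upward. A position with no move is L. Any other position is W if it can reach an L in one move, else L.
Every move lowers a or b (never raises either), so fill the grid row by row in increasing a, and left to right within a row: each cell's successors are then already labelled.
      b=0  b=1  b=2  b=3  b=4  b=5
a=0:    L    L    L    L    W    W
a=1:    L    L    L    L    W    W
a=2:    L    L    L    L    W    W
a=3:    W    W    W    W    L    L
a=4:    W    W    W    W    L    L
a=5:    W    W    W    W    L    L
Cells with no legal move (terminal, hence L): (0,0), (0,1), (0,2), (0,3), (1,0), (1,1), (1,2), (1,3), (2,0), (2,1), (2,2), (2,3).
The remaining L cells, each justified by listing all of its moves:
(3,4): only reaches (0,4)(W), (3,0)(W), all W → L
(3,5): only reaches (0,5)(W), (3,1)(W), all W → L
(4,4): only reaches (1,4)(W), (4,0)(W), all W → L
(4,5): only reaches (1,5)(W), (4,1)(W), all W → L
(5,4): only reaches (2,4)(W), (0,4)(W), (5,0)(W), all W → L
(5,5): only reaches (2,5)(W), (0,5)(W), (5,1)(W), all W → L
Every other cell has at least one move into one of the L cells above, so it is W.
L cells per row: a=0: 4, a=1: 4, a=2: 4, a=3: 2, a=4: 2, a=5: 2; total 18.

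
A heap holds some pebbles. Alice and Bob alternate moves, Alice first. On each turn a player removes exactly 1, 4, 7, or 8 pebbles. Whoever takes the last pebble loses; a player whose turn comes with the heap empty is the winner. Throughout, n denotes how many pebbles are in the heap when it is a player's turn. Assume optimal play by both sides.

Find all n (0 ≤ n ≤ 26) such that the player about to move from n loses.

1, 3, 6, 12, 15, 17, 26

Work bottom-up. With no move the player to move wins. Otherwise the position is W if at least one move leads to an L position for the opponent, and L if every move leads to a W.
n=0: no move; the opponent has just taken the last pebble and therefore loses → W
n=1: the only move is to 0(W), a W ⇒ L
n=2: can move to 1, which is L ⇒ W
n=3: the only move is to 2(W), a W ⇒ L
n=4: can move to 3, which is L ⇒ W
n=5: can move to 1, which is L ⇒ W
n=6: moves to 5(W), 2(W); every one is W ⇒ L
n=7: can move to 6, which is L ⇒ W
n=8: can move to 1, which is L ⇒ W
n=9: can move to 1, which is L ⇒ W
n=10: can move to 6, which is L ⇒ W
n=11: can move to 3, which is L ⇒ W
n=12: moves to 11(W), 8(W), 5(W), 4(W); every one is W ⇒ L
n=13: can move to 12, which is L ⇒ W
n=14: can move to 6, which is L ⇒ W
n=15: moves to 14(W), 11(W), 8(W), 7(W); every one is W ⇒ L
n=16: can move to 15, which is L ⇒ W
n=17: moves to 16(W), 13(W), 10(W), 9(W); every one is W ⇒ L
n=18: can move to 17, which is L ⇒ W
n=19: can move to 15, which is L ⇒ W
n=20: can move to 12, which is L ⇒ W
n=21: can move to 17, which is L ⇒ W
n=22: can move to 15, which is L ⇒ W
n=23: can move to 15, which is L ⇒ W
n=24: can move to 17, which is L ⇒ W
n=25: can move to 17, which is L ⇒ W
n=26: moves to 25(W), 22(W), 19(W), 18(W); every one is W ⇒ L
The losing starting values of n are exactly the entries labelled L in this table (7 of them).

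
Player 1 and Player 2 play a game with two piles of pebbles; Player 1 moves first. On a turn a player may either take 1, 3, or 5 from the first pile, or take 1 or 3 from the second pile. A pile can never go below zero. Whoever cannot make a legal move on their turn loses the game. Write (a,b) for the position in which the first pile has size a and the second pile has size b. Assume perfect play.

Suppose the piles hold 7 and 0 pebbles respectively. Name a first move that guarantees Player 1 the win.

Move to (6,0).

Classify positions by backward induction: terminal positions (no move available) are L. From any other position, the mover wins iff some move reaches an L.
No move ever increases a pile, so every position that can arise here has a ≤ 7 and b ≤ 0; it is enough to label the cells with 0 ≤ a ≤ 7 and 0 ≤ b ≤ 0.
Every move lowers a or b (never raises either), so fill the grid row by row in increasing a, and left to right within a row: each cell's successors are then already labelled.
      b=0
a=0:    L
a=1:    W
a=2:    L
a=3:    W
a=4:    L
a=5:    W
a=6:    L
a=7:    W
Cells with no legal move (terminal, hence L): (0,0).
The remaining L cells, each justified by listing all of its moves:
(2,0): only reaches (1,0)(W), which is W → L
(4,0): only reaches (3,0)(W), (1,0)(W), all W → L
(6,0): only reaches (5,0)(W), (3,0)(W), (1,0)(W), all W → L
Every other cell has at least one move into one of the L cells above, so it is W.
From (7,0), the L positions reachable in one move are: (6,0), (4,0), (2,0). Any move reaching one of these is winning.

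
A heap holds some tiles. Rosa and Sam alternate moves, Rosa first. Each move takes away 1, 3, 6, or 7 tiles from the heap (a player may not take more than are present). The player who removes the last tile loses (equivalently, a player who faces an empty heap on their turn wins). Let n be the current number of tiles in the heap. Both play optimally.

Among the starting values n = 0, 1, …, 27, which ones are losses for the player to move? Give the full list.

1, 3, 5, 13, 15, 17, 25, 27

Build the W/L table. Terminal = W. A non-terminal position is W if it has a move to some L; otherwise it is L.
n=0: no move; the opponent has just taken the last tile and therefore loses → W
n=1: only reaches 0(W), which is W → L
n=2: reaches L-position 1 → W
n=3: only reaches 2(W), 0(W), all W → L
n=4: reaches L-position 3 → W
n=5: only reaches 4(W), 2(W), all W → L
n=6: reaches L-position 5 → W
n=7: reaches L-position 1 → W
n=8: reaches L-position 5 → W
n=9: reaches L-position 3 → W
n=10: reaches L-position 3 → W
n=11: reaches L-position 5 → W
n=12: reaches L-position 5 → W
n=13: only reaches 12(W), 10(W), 7(W), 6(W), all W → L
n=14: reaches L-position 13 → W
n=15: only reaches 14(W), 12(W), 9(W), 8(W), all W → L
n=16: reaches L-position 15 → W
n=17: only reaches 16(W), 14(W), 11(W), 10(W), all W → L
n=18: reaches L-position 17 → W
n=19: reaches L-position 13 → W
n=20: reaches L-position 17 → W
n=21: reaches L-position 15 → W
n=22: reaches L-position 15 → W
n=23: reaches L-position 17 → W
n=24: reaches L-position 17 → W
n=25: only reaches 24(W), 22(W), 19(W), 18(W), all W → L
n=26: reaches L-position 25 → W
n=27: only reaches 26(W), 24(W), 21(W), 20(W), all W → L
The losing starting values of n are exactly the entries labelled L in this table (8 of them).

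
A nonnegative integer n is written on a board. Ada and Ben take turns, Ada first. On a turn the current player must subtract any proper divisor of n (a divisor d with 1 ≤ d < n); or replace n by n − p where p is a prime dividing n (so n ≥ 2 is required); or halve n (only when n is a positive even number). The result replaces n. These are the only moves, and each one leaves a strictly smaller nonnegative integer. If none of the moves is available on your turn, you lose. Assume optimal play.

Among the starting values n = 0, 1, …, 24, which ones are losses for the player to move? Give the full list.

0, 1, 4, 9, 14, 20

Compute win/loss labels from the base case upward. A position with no move is L. Any other position is W if it can reach an L in one move, else L.
n=0: no move → L
n=1: no move → L
n=2: →0(L), so W
n=3: →0(L), so W
n=4: →2(W), 3(W) — all W, so L
n=5: →0(L), so W
n=6: →4(L), so W
n=7: →0(L), so W
n=8: →4(L), so W
n=9: →6(W), 8(W) — all W, so L
n=10: →9(L), so W
n=11: →0(L), so W
n=12: →9(L), so W
n=13: →0(L), so W
n=14: →7(W), 12(W), 13(W) — all W, so L
n=15: →14(L), so W
n=16: →14(L), so W
n=17: →0(L), so W
n=18: →9(L), so W
n=19: →0(L), so W
n=20: →10(W), 15(W), 16(W), 18(W), 19(W) — all W, so L
n=21: →14(L), so W
n=22: →20(L), so W
n=23: →0(L), so W
n=24: →20(L), so W
Reading off the rows marked L gives the requested list; there are 6 such values of n.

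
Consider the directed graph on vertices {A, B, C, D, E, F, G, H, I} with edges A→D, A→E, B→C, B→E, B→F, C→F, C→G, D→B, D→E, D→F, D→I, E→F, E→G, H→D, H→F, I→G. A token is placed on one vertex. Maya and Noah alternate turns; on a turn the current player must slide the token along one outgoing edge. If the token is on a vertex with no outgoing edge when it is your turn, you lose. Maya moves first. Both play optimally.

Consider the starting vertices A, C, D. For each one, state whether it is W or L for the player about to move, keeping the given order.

Label each position W (a win for the player to move) or L (a loss). A position with no legal move is L; any other position is W exactly when some move reaches an L, and L when every move reaches a W.
Every edge goes from a vertex to one that appears earlier in the order G, F, C, E, B, I, D, H, A, so processing vertices in that order labels each vertex after all of its successors.
G: no outgoing edge → L
F: no outgoing edge → L
C: reaches L-position F → W
E: reaches L-position F → W
B: reaches L-position F → W
I: reaches L-position G → W
D: reaches L-position F → W
H: reaches L-position F → W
A: only reaches D(W), E(W), all W → L

A: L, C: W, D: W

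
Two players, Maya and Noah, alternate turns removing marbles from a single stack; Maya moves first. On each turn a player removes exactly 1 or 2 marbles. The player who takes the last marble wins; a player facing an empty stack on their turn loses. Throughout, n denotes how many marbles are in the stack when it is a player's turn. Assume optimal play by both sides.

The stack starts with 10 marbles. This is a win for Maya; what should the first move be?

Remove 1, leaving 9.

Classify positions by backward induction: terminal positions (no move available) are L. From any other position, the mover wins iff some move reaches an L.
n=0: no move → L
n=1: →0(L), so W
n=2: →0(L), so W
n=3: →2(W), 1(W) — all W, so L
n=4: →3(L), so W
n=5: →3(L), so W
n=6: →5(W), 4(W) — all W, so L
n=7: →6(L), so W
n=8: →6(L), so W
n=9: →8(W), 7(W) — all W, so L
n=10: →9(L), so W
From 10, the L positions reachable in one move are: 9.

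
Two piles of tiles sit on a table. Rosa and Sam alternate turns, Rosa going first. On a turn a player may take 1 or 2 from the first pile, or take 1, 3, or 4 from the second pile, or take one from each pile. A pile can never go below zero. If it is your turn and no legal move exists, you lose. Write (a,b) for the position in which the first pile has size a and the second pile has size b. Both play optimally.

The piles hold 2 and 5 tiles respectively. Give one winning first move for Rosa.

Move to (2,1).

Work bottom-up. With no move the player to move loses. Otherwise the position is W if at least one move leads to an L position for the opponent, and L if every move leads to a W.
No move ever increases a pile, so every position that can arise here has a ≤ 2 and b ≤ 5; it is enough to label the cells with 0 ≤ a ≤ 2 and 0 ≤ b ≤ 5.
Every move lowers a or b (never raises either), so fill the grid row by row in increasing a, and left to right within a row: each cell's successors are then already labelled.
      b=0  b=1  b=2  b=3  b=4  b=5
a=0:    L    W    L    W    W    W
a=1:    W    W    W    W    L    W
a=2:    W    L    W    L    W    W
Cells with no legal move (terminal, hence L): (0,0).
The remaining L cells, each justified by listing all of its moves:
(0,2): only reaches (0,1)(W), which is W → L
(1,4): only reaches (0,4)(W), (1,3)(W), (1,1)(W), (1,0)(W), (0,3)(W), all W → L
(2,1): only reaches (1,1)(W), (0,1)(W), (2,0)(W), (1,0)(W), all W → L
(2,3): only reaches (1,3)(W), (0,3)(W), (2,2)(W), (2,0)(W), (1,2)(W), all W → L
Every other cell has at least one move into one of the L cells above, so it is W.
From (2,5), the L positions reachable in one move are: (2,1), (1,4). Any move reaching one of these is winning.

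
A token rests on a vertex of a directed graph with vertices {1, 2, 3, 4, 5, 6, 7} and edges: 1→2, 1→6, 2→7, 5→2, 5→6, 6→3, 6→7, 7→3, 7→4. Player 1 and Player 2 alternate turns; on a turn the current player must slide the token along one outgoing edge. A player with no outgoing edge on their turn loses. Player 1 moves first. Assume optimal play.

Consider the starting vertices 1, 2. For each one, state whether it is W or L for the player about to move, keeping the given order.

1: W, 2: L

Classify positions by backward induction: terminal positions (no move available) are L. From any other position, the mover wins iff some move reaches an L.
Every edge goes from a vertex to one that appears earlier in the order 4, 3, 7, 2, 6, 1, 5, so processing vertices in that order labels each vertex after all of its successors.
4: no outgoing edge → L
3: no outgoing edge → L
7: →3(L), so W
2: →7(W) only, which is W, so L
6: →3(L), so W
1: →2(L), so W
5: →2(L), so W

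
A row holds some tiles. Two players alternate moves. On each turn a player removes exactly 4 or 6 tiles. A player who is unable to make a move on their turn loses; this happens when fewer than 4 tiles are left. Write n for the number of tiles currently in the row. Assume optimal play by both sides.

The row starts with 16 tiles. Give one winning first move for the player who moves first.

Remove 4, leaving 12.

Positions with no move are L. A position that does have a move is losing for the player to move precisely when every available move leads to a winning position for the opponent. Fill in the labels:
n=0: no move → L
n=1: no move → L
n=2: no move → L
n=3: no move → L
n=4: →0(L), so W
n=5: →1(L), so W
n=6: →2(L), so W
n=7: →3(L), so W
n=8: →2(L), so W
n=9: →3(L), so W
n=10: →6(W), 4(W) — all W, so L
n=11: →7(W), 5(W) — all W, so L
n=12: →8(W), 6(W) — all W, so L
n=13: →9(W), 7(W) — all W, so L
n=14: →10(L), so W
n=15: →11(L), so W
n=16: →12(L), so W
From 16, the L positions reachable in one move are: 12, 10. Any move reaching one of these is winning.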